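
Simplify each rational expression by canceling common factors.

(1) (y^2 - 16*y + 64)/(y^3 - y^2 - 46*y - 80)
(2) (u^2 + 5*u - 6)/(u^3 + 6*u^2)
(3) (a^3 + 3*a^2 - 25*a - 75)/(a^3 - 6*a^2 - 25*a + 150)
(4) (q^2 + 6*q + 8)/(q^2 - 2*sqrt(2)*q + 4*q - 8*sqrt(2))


(1) = (y - 8)/(y^2 + 7*y + 10)
(2) = (u - 1)/u^2
(3) = (a + 3)/(a - 6)
(4) = (q + 2)/(q - 2*sqrt(2))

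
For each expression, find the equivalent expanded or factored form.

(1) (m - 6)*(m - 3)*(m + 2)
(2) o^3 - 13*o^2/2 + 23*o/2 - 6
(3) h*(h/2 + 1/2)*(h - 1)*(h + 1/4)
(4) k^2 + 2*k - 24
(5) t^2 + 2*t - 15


(1) = m^3 - 7*m^2 + 36
(2) = (o - 4)*(o - 3/2)*(o - 1)
(3) = h^4/2 + h^3/8 - h^2/2 - h/8
(4) = (k - 4)*(k + 6)
(5) = (t - 3)*(t + 5)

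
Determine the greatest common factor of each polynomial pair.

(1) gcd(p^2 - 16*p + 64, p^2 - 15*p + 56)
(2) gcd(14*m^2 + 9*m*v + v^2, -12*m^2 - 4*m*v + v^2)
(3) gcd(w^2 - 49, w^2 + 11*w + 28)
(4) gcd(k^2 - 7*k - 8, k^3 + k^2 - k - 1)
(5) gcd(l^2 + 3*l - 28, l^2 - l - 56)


(1) = p - 8
(2) = gcd((2*m + v)*(7*m + v), (-6*m + v)*(2*m + v)) = 2*m + v
(3) = w + 7
(4) = gcd((k - 8)*(k + 1), (k - 1)*(k + 1)^2) = k + 1
(5) = l + 7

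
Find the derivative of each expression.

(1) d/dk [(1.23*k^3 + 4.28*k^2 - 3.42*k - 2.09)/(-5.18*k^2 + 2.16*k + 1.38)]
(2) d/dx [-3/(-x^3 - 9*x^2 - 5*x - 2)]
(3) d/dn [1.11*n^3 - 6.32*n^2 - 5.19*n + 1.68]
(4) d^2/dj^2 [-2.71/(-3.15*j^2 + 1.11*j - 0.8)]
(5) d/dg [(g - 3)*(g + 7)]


(1) = (-6.3714*k^4 + 5.3136*k^3 - 3.3786*k^2 - 9.8396*k - 0.2052)/(26.8324*k^4 - 22.3776*k^3 - 9.6312*k^2 + 5.9616*k + 1.9044)
(2) = 3*(-3*x^2 - 18*x - 5)/(x^3 + 9*x^2 + 5*x + 2)^2
(3) = 3.33*n^2 - 12.64*n - 5.19
(4) = (-53.77995*j^2 + 18.95103*j + 2.71*(6.3*j - 1.11)*(12.6*j - 2.22) - 13.6584)/(3.15*j^2 - 1.11*j + 0.8)^3
(5) = 2*g + 4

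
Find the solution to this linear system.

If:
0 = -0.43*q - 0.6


Then:
q = -1.40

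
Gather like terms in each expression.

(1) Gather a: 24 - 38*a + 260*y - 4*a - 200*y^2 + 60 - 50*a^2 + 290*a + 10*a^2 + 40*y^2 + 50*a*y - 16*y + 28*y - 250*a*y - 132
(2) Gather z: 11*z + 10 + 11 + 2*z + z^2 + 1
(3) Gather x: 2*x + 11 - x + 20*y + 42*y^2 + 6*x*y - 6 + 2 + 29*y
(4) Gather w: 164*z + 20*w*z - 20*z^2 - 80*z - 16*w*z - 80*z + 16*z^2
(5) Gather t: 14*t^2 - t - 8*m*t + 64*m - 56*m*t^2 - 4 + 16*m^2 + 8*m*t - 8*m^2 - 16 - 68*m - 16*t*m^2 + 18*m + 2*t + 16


(1) = -40*a^2 + a*(248 - 200*y) - 160*y^2 + 272*y - 48
(2) = z^2 + 13*z + 22
(3) = x*(6*y + 1) + 42*y^2 + 49*y + 7
(4) = 4*w*z - 4*z^2 + 4*z
(5) = 8*m^2 + 14*m + t^2*(14 - 56*m) + t*(1 - 16*m^2) - 4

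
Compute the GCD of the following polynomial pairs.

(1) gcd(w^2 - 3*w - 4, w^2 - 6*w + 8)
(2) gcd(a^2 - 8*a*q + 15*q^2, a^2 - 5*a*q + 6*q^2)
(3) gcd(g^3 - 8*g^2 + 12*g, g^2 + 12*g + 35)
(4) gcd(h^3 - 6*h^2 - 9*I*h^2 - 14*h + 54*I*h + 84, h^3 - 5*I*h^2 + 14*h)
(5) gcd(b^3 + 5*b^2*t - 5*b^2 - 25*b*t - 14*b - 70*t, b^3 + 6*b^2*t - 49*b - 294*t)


(1) = gcd((w - 4)*(w + 1), (w - 4)*(w - 2)) = w - 4
(2) = gcd((a - 5*q)*(a - 3*q), (a - 3*q)*(a - 2*q)) = -a + 3*q
(3) = gcd(g*(g - 6)*(g - 2), (g + 5)*(g + 7)) = 1
(4) = h - 7*I
(5) = b - 7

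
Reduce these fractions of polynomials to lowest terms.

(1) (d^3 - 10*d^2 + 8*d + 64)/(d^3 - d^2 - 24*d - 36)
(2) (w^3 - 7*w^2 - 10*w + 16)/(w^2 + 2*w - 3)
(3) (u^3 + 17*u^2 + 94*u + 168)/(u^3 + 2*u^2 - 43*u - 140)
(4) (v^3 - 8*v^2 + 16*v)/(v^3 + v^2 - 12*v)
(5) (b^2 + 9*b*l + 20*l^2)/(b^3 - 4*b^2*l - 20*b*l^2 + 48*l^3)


(1) = (d^2 - 12*d + 32)/(d^2 - 3*d - 18)
(2) = (w^2 - 6*w - 16)/(w + 3)
(3) = (u^2 + 13*u + 42)/(u^2 - 2*u - 35)
(4) = (v^2 - 8*v + 16)/(v^2 + v - 12)
(5) = (b + 5*l)/(b^2 - 8*b*l + 12*l^2)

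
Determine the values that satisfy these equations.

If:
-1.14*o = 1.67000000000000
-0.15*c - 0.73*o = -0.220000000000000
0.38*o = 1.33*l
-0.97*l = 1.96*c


Then:
No Solution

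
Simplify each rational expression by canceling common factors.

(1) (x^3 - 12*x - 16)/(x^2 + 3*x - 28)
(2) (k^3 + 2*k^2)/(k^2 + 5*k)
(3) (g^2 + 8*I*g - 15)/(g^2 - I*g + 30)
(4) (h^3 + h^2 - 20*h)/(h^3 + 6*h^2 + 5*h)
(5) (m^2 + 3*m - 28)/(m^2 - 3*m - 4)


(1) = (x^2 + 4*x + 4)/(x + 7)
(2) = (k^2 + 2*k)/(k + 5)
(3) = (g + 3*I)/(g - 6*I)
(4) = (h - 4)/(h + 1)
(5) = (m + 7)/(m + 1)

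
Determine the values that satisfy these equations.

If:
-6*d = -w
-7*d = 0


Then:
d = 0
w = 0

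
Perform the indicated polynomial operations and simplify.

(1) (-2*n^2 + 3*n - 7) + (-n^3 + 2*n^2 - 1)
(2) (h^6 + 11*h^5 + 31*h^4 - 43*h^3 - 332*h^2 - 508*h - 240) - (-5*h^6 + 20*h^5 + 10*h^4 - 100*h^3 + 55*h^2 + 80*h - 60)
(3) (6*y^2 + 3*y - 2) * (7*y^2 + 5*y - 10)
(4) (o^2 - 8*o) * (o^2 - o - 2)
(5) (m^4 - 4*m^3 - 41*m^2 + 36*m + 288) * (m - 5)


(1) = -n^3 + 3*n - 8
(2) = 6*h^6 - 9*h^5 + 21*h^4 + 57*h^3 - 387*h^2 - 588*h - 180
(3) = 42*y^4 + 51*y^3 - 59*y^2 - 40*y + 20
(4) = o^4 - 9*o^3 + 6*o^2 + 16*o
(5) = m^5 - 9*m^4 - 21*m^3 + 241*m^2 + 108*m - 1440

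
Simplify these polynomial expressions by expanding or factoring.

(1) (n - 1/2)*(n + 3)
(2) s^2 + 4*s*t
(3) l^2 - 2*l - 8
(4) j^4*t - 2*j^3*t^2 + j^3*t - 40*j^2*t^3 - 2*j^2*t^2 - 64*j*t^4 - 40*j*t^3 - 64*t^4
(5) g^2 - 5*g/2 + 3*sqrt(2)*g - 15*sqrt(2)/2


(1) = n^2 + 5*n/2 - 3/2
(2) = s*(s + 4*t)
(3) = (l - 4)*(l + 2)
(4) = (j - 8*t)*(j + 2*t)*(j + 4*t)*(j*t + t)
(5) = (g - 5/2)*(g + 3*sqrt(2))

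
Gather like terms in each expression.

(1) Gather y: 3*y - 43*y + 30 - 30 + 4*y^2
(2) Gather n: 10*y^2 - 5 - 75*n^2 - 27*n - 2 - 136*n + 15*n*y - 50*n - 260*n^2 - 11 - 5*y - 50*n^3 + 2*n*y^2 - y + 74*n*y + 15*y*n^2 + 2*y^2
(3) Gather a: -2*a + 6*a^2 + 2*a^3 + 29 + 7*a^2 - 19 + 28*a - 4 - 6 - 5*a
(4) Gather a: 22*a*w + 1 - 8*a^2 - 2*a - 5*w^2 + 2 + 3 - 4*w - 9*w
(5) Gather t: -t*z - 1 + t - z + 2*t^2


(1) = 4*y^2 - 40*y
(2) = -50*n^3 + n^2*(15*y - 335) + n*(2*y^2 + 89*y - 213) + 12*y^2 - 6*y - 18
(3) = 2*a^3 + 13*a^2 + 21*a
(4) = -8*a^2 + a*(22*w - 2) - 5*w^2 - 13*w + 6
(5) = 2*t^2 + t*(1 - z) - z - 1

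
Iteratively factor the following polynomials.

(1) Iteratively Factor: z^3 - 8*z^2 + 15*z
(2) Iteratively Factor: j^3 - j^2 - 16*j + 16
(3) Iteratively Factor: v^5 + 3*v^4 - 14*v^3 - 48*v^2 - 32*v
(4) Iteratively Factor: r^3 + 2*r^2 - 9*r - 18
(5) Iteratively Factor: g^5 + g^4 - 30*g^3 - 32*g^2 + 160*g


(1) = (z)*(z^2 - 8*z + 15) = z*(z - 3)*(z - 5)
(2) = (j - 4)*(j^2 + 3*j - 4) = (j - 4)*(j - 1)*(j + 4)
(3) = (v)*(v^4 + 3*v^3 - 14*v^2 - 48*v - 32) = v*(v + 2)*(v^3 + v^2 - 16*v - 16) = v*(v + 2)*(v + 4)*(v^2 - 3*v - 4) = v*(v + 1)*(v + 2)*(v + 4)*(v - 4)
(4) = (r - 3)*(r^2 + 5*r + 6) = (r - 3)*(r + 2)*(r + 3)
(5) = (g + 4)*(g^4 - 3*g^3 - 18*g^2 + 40*g) = (g + 4)^2*(g^3 - 7*g^2 + 10*g) = g*(g + 4)^2*(g^2 - 7*g + 10) = g*(g - 5)*(g + 4)^2*(g - 2)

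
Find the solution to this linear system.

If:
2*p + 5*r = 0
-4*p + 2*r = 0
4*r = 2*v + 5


Then:
p = 0
r = 0
v = -5/2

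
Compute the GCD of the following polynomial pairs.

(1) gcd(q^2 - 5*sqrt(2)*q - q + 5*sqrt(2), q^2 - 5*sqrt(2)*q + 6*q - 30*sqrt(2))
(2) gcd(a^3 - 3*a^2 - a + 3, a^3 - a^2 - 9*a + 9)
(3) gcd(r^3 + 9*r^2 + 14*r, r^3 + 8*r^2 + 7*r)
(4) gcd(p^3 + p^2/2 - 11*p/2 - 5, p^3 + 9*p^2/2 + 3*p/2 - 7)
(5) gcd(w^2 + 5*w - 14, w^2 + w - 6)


(1) = q - 5*sqrt(2)
(2) = gcd((a - 3)*(a - 1)*(a + 1), (a - 3)*(a - 1)*(a + 3)) = a^2 - 4*a + 3
(3) = r^2 + 7*r
(4) = p + 2
(5) = gcd((w - 2)*(w + 7), (w - 2)*(w + 3)) = w - 2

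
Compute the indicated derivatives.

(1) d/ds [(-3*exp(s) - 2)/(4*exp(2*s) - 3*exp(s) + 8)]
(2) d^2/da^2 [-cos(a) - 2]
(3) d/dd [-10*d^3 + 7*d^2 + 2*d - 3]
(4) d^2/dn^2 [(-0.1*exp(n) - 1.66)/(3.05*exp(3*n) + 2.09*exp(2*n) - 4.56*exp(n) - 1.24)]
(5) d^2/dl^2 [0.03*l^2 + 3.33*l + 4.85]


(1) = ((3*exp(s) + 2)*(8*exp(s) - 3) - 12*exp(2*s) + 9*exp(s) - 24)*exp(s)/(4*exp(2*s) - 3*exp(s) + 8)^2
(2) = cos(a)
(3) = -30*d^2 + 14*d + 2
(4) = (-3.721*exp(6*n) - 140.8917*exp(5*n) - 122.39838*exp(4*n) + 11.300736*exp(3*n) - 10.596648*exp(2*n) - 51.16016*exp(n) + 9.232544)*exp(n)/(28.372625*exp(9*n) + 58.326675*exp(8*n) - 87.290085*exp(7*n) - 199.882291*exp(6*n) + 83.079552*exp(5*n) + 217.60206*exp(4*n) - 9.8436*exp(3*n) - 67.71144*exp(2*n) - 21.034368*exp(n) - 1.906624)
(5) = 0.0600000000000000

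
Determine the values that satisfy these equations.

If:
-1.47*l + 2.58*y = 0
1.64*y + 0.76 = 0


Then:
l = -0.81
y = -0.46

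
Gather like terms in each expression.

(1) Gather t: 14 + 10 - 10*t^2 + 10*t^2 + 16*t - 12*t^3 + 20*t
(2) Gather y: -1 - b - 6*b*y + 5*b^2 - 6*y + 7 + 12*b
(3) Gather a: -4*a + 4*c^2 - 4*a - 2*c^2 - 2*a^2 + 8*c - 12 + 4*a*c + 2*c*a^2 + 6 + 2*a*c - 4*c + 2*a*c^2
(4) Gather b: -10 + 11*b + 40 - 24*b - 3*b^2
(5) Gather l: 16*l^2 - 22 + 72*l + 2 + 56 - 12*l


(1) = -12*t^3 + 36*t + 24
(2) = 5*b^2 + 11*b + y*(-6*b - 6) + 6
(3) = a^2*(2*c - 2) + a*(2*c^2 + 6*c - 8) + 2*c^2 + 4*c - 6
(4) = -3*b^2 - 13*b + 30
(5) = 16*l^2 + 60*l + 36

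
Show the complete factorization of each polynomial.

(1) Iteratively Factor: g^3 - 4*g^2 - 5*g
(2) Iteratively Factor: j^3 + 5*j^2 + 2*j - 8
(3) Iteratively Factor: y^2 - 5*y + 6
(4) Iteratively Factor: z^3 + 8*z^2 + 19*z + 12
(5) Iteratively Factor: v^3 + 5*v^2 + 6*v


(1) = (g - 5)*(g^2 + g) = g*(g - 5)*(g + 1)
(2) = (j + 2)*(j^2 + 3*j - 4) = (j + 2)*(j + 4)*(j - 1)
(3) = (y - 2)*(y - 3)
(4) = (z + 3)*(z^2 + 5*z + 4) = (z + 3)*(z + 4)*(z + 1)
(5) = (v + 3)*(v^2 + 2*v) = (v + 2)*(v + 3)*(v)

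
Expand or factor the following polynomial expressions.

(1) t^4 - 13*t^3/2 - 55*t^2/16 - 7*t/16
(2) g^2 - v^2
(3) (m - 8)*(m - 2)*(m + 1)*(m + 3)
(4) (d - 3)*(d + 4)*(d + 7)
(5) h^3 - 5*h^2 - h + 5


(1) = t*(t - 7)*(t + 1/4)^2
(2) = (g - v)*(g + v)
(3) = m^4 - 6*m^3 - 21*m^2 + 34*m + 48
(4) = d^3 + 8*d^2 - 5*d - 84
(5) = (h - 5)*(h - 1)*(h + 1)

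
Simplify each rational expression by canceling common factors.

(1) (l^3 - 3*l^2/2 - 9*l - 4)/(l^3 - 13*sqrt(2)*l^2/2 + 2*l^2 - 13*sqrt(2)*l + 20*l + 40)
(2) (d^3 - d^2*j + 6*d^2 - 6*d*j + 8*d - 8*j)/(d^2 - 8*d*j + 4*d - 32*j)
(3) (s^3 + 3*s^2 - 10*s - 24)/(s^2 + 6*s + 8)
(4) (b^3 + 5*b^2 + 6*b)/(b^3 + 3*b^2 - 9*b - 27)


(1) = (4*l^2 - 14*l - 8)/(4*l^2 - 26*sqrt(2)*l + 80)
(2) = (d^2 - d*j + 2*d - 2*j)/(d - 8*j)
(3) = s - 3
(4) = (b^2 + 2*b)/(b^2 - 9)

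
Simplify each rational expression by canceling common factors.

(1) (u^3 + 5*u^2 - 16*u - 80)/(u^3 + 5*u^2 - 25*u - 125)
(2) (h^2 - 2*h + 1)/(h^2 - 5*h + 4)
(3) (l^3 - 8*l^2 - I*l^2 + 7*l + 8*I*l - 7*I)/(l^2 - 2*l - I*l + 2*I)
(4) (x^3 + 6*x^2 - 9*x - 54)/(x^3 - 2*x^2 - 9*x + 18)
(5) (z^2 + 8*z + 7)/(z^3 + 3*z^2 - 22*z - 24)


(1) = (u^2 - 16)/(u^2 - 25)
(2) = (h - 1)/(h - 4)
(3) = (l^2 - 8*l + 7)/(l - 2)
(4) = (x + 6)/(x - 2)
(5) = (z + 7)/(z^2 + 2*z - 24)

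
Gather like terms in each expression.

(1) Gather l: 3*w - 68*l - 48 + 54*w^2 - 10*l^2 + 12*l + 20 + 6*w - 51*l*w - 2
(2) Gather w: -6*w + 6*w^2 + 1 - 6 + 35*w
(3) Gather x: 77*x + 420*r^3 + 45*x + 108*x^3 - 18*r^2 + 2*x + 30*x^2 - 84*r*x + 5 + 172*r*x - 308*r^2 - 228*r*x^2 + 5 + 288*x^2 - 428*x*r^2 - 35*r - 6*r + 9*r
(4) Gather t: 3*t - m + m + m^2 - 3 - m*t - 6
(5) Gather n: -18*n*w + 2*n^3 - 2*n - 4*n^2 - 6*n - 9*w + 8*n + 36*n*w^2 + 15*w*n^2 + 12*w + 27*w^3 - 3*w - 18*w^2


(1) = -10*l^2 + l*(-51*w - 56) + 54*w^2 + 9*w - 30
(2) = 6*w^2 + 29*w - 5
(3) = 420*r^3 - 326*r^2 - 32*r + 108*x^3 + x^2*(318 - 228*r) + x*(-428*r^2 + 88*r + 124) + 10
(4) = m^2 + t*(3 - m) - 9
(5) = 2*n^3 + n^2*(15*w - 4) + n*(36*w^2 - 18*w) + 27*w^3 - 18*w^2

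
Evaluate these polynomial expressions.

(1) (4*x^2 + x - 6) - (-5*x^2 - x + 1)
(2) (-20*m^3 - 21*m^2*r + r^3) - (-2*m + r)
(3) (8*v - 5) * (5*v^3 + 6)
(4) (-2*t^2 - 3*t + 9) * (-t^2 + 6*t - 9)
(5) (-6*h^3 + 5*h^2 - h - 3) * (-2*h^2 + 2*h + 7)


(1) = 9*x^2 + 2*x - 7
(2) = -20*m^3 - 21*m^2*r + 2*m + r^3 - r
(3) = 40*v^4 - 25*v^3 + 48*v - 30
(4) = 2*t^4 - 9*t^3 - 9*t^2 + 81*t - 81
(5) = 12*h^5 - 22*h^4 - 30*h^3 + 39*h^2 - 13*h - 21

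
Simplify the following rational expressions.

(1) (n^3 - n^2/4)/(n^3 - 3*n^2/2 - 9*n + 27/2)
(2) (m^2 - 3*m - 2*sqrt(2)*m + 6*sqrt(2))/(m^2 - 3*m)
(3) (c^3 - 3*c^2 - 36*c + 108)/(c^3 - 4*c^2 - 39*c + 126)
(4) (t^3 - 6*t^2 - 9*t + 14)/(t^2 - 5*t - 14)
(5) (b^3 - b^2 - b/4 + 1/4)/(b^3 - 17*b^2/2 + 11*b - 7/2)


(1) = (4*n^3 - n^2)/(4*n^3 - 6*n^2 - 36*n + 54)
(2) = (m - 2*sqrt(2))/m
(3) = (c - 6)/(c - 7)
(4) = t - 1
(5) = (2*b + 1)/(2*b - 14)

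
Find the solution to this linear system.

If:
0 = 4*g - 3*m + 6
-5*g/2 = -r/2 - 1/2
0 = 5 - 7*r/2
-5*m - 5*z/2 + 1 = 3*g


Then:
g = 17/35
m = 278/105
r = 10/7
z = -2876/525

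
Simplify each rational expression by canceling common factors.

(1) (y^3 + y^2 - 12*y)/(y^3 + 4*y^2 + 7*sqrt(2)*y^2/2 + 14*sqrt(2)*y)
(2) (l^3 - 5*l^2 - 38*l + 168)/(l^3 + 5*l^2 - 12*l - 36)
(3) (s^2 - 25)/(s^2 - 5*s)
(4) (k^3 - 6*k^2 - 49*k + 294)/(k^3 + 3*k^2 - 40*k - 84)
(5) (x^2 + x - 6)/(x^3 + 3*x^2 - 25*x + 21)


(1) = (2*y - 6)/(2*y + 7*sqrt(2))
(2) = (l^2 - 11*l + 28)/(l^2 - l - 6)
(3) = (s + 5)/s
(4) = (k - 7)/(k + 2)
(5) = (x^2 + x - 6)/(x^3 + 3*x^2 - 25*x + 21)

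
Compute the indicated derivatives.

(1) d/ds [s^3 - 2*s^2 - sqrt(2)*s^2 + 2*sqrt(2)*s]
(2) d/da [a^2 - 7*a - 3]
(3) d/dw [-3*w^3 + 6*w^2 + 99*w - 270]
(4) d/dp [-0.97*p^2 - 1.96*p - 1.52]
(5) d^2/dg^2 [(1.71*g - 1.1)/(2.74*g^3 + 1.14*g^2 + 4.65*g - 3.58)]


(1) = 3*s^2 - 4*s - 2*sqrt(2)*s + 2*sqrt(2)
(2) = 2*a - 7
(3) = -9*w^2 + 12*w + 99
(4) = -1.94*p - 1.96
(5) = (77.027976*g^5 - 67.052184*g^4 - 94.104948*g^3 + 108.616824*g^2 - 57.854208*g + 0.3846)/(20.570824*g^9 + 25.675992*g^8 + 115.413732*g^7 + 7.99836*g^6 + 128.771442*g^5 - 213.685434*g^4 + 92.029953*g^3 - 188.393562*g^2 + 178.78878*g - 45.882712)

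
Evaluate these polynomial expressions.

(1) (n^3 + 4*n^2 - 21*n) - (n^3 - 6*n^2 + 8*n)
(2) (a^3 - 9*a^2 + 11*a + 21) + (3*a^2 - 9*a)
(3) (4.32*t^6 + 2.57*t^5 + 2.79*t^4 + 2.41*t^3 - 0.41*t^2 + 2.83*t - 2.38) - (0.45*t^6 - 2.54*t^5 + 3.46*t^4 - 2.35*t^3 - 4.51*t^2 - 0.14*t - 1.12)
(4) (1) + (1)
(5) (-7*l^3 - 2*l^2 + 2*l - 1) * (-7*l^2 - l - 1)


(1) = 10*n^2 - 29*n
(2) = a^3 - 6*a^2 + 2*a + 21
(3) = 3.87*t^6 + 5.11*t^5 - 0.67*t^4 + 4.76*t^3 + 4.1*t^2 + 2.97*t - 1.26
(4) = 2
(5) = 49*l^5 + 21*l^4 - 5*l^3 + 7*l^2 - l + 1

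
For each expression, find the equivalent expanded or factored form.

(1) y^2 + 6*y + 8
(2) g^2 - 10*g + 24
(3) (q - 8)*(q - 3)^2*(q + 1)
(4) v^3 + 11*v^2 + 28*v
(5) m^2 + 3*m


(1) = (y + 2)*(y + 4)
(2) = (g - 6)*(g - 4)
(3) = q^4 - 13*q^3 + 43*q^2 - 15*q - 72
(4) = v*(v + 4)*(v + 7)
(5) = m*(m + 3)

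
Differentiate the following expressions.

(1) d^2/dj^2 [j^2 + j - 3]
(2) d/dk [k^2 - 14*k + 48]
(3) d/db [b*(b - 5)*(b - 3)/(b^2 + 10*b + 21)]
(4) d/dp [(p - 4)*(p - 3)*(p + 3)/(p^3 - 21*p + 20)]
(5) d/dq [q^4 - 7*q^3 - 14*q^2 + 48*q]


(1) = 2
(2) = 2*k - 14
(3) = (b^4 + 20*b^3 - 32*b^2 - 336*b + 315)/(b^4 + 20*b^3 + 142*b^2 + 420*b + 441)
(4) = 4*(p^2 + 2*p + 9)/(p^4 + 8*p^3 + 6*p^2 - 40*p + 25)
(5) = 4*q^3 - 21*q^2 - 28*q + 48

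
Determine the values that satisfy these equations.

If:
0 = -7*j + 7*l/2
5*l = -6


Then:
j = -3/5
l = -6/5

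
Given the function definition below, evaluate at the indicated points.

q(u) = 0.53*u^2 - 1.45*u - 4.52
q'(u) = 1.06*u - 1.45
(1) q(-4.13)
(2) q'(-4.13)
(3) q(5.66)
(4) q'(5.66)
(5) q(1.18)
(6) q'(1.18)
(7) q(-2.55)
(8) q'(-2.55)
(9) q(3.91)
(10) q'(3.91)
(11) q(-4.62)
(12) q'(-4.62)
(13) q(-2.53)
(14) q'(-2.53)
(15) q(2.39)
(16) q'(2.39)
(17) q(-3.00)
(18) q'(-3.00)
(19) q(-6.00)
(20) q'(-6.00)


(1) = 10.51
(2) = -5.83
(3) = 4.25
(4) = 4.55
(5) = -5.49
(6) = -0.20
(7) = 2.62
(8) = -4.15
(9) = -2.09
(10) = 2.69
(11) = 13.49
(12) = -6.35
(13) = 2.54
(14) = -4.13
(15) = -4.96
(16) = 1.08
(17) = 4.60
(18) = -4.63
(19) = 23.26
(20) = -7.81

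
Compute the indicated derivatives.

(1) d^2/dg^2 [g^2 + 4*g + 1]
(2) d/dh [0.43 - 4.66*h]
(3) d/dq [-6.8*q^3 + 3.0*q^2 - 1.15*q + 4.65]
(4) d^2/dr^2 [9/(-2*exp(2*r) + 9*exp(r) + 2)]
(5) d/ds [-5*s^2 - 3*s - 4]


(1) = 2
(2) = -4.66000000000000
(3) = -20.4*q^2 + 6.0*q - 1.15
(4) = 9*(2*(4*exp(r) - 9)^2*exp(r) + (8*exp(r) - 9)*(-2*exp(2*r) + 9*exp(r) + 2))*exp(r)/(-2*exp(2*r) + 9*exp(r) + 2)^3
(5) = -10*s - 3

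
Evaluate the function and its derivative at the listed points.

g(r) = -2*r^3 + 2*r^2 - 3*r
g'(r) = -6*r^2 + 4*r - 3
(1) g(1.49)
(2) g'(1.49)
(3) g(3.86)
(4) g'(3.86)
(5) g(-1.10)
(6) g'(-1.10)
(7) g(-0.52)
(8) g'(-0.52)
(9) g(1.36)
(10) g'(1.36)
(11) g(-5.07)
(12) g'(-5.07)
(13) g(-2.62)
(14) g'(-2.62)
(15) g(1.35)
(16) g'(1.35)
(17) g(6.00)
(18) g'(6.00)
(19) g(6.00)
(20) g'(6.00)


(1) = -6.65
(2) = -10.36
(3) = -96.81
(4) = -76.96
(5) = 8.38
(6) = -14.66
(7) = 2.38
(8) = -6.70
(9) = -5.41
(10) = -8.66
(11) = 327.27
(12) = -177.51
(13) = 57.56
(14) = -54.67
(15) = -5.33
(16) = -8.54
(17) = -378.00
(18) = -195.00
(19) = -378.00
(20) = -195.00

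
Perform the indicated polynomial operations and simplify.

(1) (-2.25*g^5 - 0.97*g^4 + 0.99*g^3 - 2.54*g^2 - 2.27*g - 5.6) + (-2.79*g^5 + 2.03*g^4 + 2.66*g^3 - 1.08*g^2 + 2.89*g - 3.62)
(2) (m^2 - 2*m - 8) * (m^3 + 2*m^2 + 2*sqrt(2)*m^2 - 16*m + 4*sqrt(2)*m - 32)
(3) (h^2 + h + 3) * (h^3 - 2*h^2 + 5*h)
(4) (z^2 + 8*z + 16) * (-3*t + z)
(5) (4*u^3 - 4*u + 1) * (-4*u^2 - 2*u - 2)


(1) = -5.04*g^5 + 1.06*g^4 + 3.65*g^3 - 3.62*g^2 + 0.62*g - 9.22
(2) = m^5 + 2*sqrt(2)*m^4 - 28*m^3 - 24*sqrt(2)*m^2 - 16*m^2 - 32*sqrt(2)*m + 192*m + 256
(3) = h^5 - h^4 + 6*h^3 - h^2 + 15*h
(4) = -3*t*z^2 - 24*t*z - 48*t + z^3 + 8*z^2 + 16*z
(5) = -16*u^5 - 8*u^4 + 8*u^3 + 4*u^2 + 6*u - 2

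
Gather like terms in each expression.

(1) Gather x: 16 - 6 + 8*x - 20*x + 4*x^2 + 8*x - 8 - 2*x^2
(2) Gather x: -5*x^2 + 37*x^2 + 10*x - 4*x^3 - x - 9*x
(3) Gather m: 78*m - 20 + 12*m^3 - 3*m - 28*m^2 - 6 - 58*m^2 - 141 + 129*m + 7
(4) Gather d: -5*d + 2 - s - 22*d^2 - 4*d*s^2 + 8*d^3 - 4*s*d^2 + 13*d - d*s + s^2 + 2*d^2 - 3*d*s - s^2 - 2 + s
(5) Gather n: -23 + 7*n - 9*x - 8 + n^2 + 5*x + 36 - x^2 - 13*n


(1) = 2*x^2 - 4*x + 2
(2) = -4*x^3 + 32*x^2
(3) = 12*m^3 - 86*m^2 + 204*m - 160
(4) = 8*d^3 + d^2*(-4*s - 20) + d*(-4*s^2 - 4*s + 8)
(5) = n^2 - 6*n - x^2 - 4*x + 5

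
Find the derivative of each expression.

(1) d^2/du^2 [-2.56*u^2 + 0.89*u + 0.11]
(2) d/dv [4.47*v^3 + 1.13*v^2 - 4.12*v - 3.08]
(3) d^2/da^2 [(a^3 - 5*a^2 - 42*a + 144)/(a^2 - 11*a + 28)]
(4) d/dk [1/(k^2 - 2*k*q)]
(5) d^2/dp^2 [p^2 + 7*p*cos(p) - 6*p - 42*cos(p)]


(1) = -5.12000000000000
(2) = 13.41*v^2 + 2.26*v - 4.12
(3) = 8*(-a^3 - 18*a^2 + 282*a - 866)/(a^6 - 33*a^5 + 447*a^4 - 3179*a^3 + 12516*a^2 - 25872*a + 21952)
(4) = 2*(-k + q)/(k^2*(k - 2*q)^2)
(5) = -7*p*cos(p) - 14*sin(p) + 42*cos(p) + 2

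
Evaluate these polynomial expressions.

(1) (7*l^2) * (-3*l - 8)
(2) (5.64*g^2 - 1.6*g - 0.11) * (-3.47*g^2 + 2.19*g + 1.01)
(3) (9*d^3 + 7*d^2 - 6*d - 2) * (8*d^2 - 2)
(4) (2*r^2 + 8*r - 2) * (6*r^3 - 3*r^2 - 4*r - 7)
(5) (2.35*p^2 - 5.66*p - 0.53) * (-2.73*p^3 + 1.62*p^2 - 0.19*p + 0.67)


(1) = -21*l^3 - 56*l^2
(2) = -19.5708*g^4 + 17.9036*g^3 + 2.5741*g^2 - 1.8569*g - 0.1111
(3) = 72*d^5 + 56*d^4 - 66*d^3 - 30*d^2 + 12*d + 4
(4) = 12*r^5 + 42*r^4 - 44*r^3 - 40*r^2 - 48*r + 14
(5) = -6.4155*p^5 + 19.2588*p^4 - 8.1688*p^3 + 1.7913*p^2 - 3.6915*p - 0.3551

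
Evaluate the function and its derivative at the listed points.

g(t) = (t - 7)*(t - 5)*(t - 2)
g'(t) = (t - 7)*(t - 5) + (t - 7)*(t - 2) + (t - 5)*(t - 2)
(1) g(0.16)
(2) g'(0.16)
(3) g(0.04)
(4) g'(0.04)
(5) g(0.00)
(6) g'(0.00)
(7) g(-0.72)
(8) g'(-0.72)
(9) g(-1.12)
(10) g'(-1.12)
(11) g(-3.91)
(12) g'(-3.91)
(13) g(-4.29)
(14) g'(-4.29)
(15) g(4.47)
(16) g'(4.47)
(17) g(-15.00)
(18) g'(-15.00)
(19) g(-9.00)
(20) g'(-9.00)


(1) = -60.91
(2) = 54.60
(3) = -67.66
(4) = 57.88
(5) = -70.00
(6) = 59.00
(7) = -120.11
(8) = 80.72
(9) = -155.05
(10) = 94.12
(11) = -574.50
(12) = 214.34
(13) = -659.72
(14) = 234.33
(15) = 3.31
(16) = -6.22
(17) = -7480.00
(18) = 1154.00
(19) = -2464.00
(20) = 554.00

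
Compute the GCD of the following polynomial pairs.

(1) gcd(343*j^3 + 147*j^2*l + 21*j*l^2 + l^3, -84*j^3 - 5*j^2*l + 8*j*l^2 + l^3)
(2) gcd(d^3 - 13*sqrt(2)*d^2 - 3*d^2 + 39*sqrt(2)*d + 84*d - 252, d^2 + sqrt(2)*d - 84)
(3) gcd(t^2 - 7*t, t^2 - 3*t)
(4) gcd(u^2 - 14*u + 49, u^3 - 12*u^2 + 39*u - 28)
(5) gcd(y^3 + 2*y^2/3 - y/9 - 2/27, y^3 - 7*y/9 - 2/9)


(1) = gcd((7*j + l)^3, (-3*j + l)*(4*j + l)*(7*j + l)) = 7*j + l
(2) = gcd((d - 3)*(d - 7*sqrt(2))*(d - 6*sqrt(2)), (d - 6*sqrt(2))*(d + 7*sqrt(2))) = d - 6*sqrt(2)
(3) = gcd(t*(t - 7), t*(t - 3)) = t
(4) = u - 7
(5) = gcd((y - 1/3)*(y + 1/3)*(y + 2/3), (y - 1)*(y + 1/3)*(y + 2/3)) = y^2 + y + 2/9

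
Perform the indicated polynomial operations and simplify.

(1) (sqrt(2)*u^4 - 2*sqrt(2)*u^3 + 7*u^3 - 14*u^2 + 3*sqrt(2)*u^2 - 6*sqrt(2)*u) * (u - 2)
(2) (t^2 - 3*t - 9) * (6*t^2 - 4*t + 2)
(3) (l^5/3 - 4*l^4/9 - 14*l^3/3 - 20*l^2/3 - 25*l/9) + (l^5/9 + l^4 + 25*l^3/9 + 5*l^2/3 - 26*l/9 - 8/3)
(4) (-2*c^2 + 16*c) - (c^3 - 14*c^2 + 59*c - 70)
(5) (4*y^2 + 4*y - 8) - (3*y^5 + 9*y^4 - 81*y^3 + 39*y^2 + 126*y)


(1) = sqrt(2)*u^5 - 4*sqrt(2)*u^4 + 7*u^4 - 28*u^3 + 7*sqrt(2)*u^3 - 12*sqrt(2)*u^2 + 28*u^2 + 12*sqrt(2)*u
(2) = 6*t^4 - 22*t^3 - 40*t^2 + 30*t - 18
(3) = 4*l^5/9 + 5*l^4/9 - 17*l^3/9 - 5*l^2 - 17*l/3 - 8/3
(4) = -c^3 + 12*c^2 - 43*c + 70
(5) = -3*y^5 - 9*y^4 + 81*y^3 - 35*y^2 - 122*y - 8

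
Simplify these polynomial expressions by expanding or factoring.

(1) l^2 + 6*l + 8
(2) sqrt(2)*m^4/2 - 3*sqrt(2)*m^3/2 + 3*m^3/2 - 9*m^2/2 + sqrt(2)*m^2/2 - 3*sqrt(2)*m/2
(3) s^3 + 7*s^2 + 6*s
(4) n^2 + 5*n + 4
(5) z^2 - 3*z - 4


(1) = (l + 2)*(l + 4)
(2) = m*(m/2 + sqrt(2)/2)*(m - 3)*(sqrt(2)*m + 1)
(3) = s*(s + 1)*(s + 6)
(4) = (n + 1)*(n + 4)
(5) = (z - 4)*(z + 1)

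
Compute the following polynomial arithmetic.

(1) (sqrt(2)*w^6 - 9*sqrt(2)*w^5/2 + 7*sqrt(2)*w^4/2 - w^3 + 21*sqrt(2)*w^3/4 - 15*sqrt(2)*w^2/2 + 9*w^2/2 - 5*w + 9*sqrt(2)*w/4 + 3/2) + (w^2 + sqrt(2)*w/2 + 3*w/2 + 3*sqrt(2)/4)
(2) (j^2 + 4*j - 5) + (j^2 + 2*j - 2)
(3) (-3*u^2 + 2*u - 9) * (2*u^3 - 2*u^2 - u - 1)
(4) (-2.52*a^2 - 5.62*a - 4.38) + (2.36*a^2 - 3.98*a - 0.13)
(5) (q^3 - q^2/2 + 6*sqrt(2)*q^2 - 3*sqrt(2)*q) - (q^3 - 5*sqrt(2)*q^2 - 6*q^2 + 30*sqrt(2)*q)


(1) = sqrt(2)*w^6 - 9*sqrt(2)*w^5/2 + 7*sqrt(2)*w^4/2 - w^3 + 21*sqrt(2)*w^3/4 - 15*sqrt(2)*w^2/2 + 11*w^2/2 - 7*w/2 + 11*sqrt(2)*w/4 + 3*sqrt(2)/4 + 3/2
(2) = 2*j^2 + 6*j - 7
(3) = -6*u^5 + 10*u^4 - 19*u^3 + 19*u^2 + 7*u + 9
(4) = -0.16*a^2 - 9.6*a - 4.51
(5) = 11*q^2/2 + 11*sqrt(2)*q^2 - 33*sqrt(2)*q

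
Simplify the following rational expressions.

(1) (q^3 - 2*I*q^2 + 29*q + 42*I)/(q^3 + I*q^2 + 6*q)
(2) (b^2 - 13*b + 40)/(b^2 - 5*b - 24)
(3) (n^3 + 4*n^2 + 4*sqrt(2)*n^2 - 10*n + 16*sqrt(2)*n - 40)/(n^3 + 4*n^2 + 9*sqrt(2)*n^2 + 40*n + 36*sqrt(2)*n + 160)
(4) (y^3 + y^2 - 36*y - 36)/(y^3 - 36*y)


(1) = (q^2 - 5*I*q + 14)/(q^2 - 2*I*q)
(2) = (b - 5)/(b + 3)
(3) = (n - sqrt(2))/(n + 4*sqrt(2))
(4) = (y + 1)/y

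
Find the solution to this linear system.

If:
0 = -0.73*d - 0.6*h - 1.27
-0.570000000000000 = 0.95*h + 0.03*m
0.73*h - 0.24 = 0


Then:
d = -2.01
h = 0.33
m = -29.41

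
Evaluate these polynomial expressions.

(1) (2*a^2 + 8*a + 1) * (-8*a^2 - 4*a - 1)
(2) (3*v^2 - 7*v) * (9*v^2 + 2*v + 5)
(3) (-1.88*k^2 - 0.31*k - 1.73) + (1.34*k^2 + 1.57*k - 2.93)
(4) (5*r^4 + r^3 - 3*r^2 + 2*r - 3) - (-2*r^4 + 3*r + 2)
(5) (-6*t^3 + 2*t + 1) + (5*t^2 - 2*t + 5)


(1) = -16*a^4 - 72*a^3 - 42*a^2 - 12*a - 1
(2) = 27*v^4 - 57*v^3 + v^2 - 35*v
(3) = -0.54*k^2 + 1.26*k - 4.66
(4) = 7*r^4 + r^3 - 3*r^2 - r - 5
(5) = -6*t^3 + 5*t^2 + 6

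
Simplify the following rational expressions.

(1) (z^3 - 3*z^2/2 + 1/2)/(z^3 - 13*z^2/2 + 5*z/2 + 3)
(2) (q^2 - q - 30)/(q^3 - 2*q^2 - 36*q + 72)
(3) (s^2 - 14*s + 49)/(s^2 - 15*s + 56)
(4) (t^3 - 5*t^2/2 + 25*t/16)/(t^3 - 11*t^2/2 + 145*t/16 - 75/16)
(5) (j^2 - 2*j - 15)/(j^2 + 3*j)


(1) = (z - 1)/(z - 6)
(2) = (q + 5)/(q^2 + 4*q - 12)
(3) = (s - 7)/(s - 8)
(4) = t/(t - 3)
(5) = (j - 5)/j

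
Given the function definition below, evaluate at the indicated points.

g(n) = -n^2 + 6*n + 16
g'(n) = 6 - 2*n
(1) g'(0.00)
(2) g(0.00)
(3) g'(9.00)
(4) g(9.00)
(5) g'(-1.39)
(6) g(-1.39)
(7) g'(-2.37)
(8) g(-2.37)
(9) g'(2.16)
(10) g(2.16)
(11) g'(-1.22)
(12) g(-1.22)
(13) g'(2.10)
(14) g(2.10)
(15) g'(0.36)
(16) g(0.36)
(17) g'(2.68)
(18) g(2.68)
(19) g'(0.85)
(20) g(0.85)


(1) = 6.00
(2) = 16.00
(3) = -12.00
(4) = -11.00
(5) = 8.78
(6) = 5.73
(7) = 10.74
(8) = -3.84
(9) = 1.68
(10) = 24.29
(11) = 8.44
(12) = 7.19
(13) = 1.80
(14) = 24.19
(15) = 5.28
(16) = 18.03
(17) = 0.64
(18) = 24.90
(19) = 4.30
(20) = 20.38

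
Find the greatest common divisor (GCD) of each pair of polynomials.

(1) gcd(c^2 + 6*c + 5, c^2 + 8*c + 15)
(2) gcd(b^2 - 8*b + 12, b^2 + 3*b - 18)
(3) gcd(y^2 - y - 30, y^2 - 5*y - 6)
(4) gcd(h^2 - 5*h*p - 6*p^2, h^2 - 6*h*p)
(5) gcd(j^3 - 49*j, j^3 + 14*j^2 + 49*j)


(1) = gcd((c + 1)*(c + 5), (c + 3)*(c + 5)) = c + 5
(2) = gcd((b - 6)*(b - 2), (b - 3)*(b + 6)) = 1
(3) = gcd((y - 6)*(y + 5), (y - 6)*(y + 1)) = y - 6
(4) = gcd((h - 6*p)*(h + p), h*(h - 6*p)) = -h + 6*p
(5) = j^2 + 7*j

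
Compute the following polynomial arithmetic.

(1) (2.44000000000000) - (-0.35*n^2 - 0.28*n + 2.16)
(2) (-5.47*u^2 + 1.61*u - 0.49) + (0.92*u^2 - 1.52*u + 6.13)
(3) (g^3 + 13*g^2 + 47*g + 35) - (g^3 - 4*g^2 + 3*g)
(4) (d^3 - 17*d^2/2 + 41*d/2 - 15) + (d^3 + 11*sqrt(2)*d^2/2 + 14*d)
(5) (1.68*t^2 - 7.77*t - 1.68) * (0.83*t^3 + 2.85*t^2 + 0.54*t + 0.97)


(1) = 0.35*n^2 + 0.28*n + 0.28
(2) = -4.55*u^2 + 0.09*u + 5.64
(3) = 17*g^2 + 44*g + 35
(4) = 2*d^3 - 17*d^2/2 + 11*sqrt(2)*d^2/2 + 69*d/2 - 15
(5) = 1.3944*t^5 - 1.6611*t^4 - 22.6317*t^3 - 7.3542*t^2 - 8.4441*t - 1.6296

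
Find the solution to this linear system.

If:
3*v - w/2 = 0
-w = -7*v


Then:
v = 0
w = 0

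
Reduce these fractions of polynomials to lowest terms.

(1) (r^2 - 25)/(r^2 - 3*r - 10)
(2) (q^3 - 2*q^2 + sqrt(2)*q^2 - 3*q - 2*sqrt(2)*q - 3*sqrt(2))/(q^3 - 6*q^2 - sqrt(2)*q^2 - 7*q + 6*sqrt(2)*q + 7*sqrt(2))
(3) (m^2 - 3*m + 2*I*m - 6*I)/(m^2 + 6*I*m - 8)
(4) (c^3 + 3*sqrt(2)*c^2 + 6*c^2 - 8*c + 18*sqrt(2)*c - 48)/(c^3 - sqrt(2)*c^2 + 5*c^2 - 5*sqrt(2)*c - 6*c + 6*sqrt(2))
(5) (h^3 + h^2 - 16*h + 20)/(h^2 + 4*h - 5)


(1) = (r + 5)/(r + 2)
(2) = (q^2 + q*(-3 + sqrt(2)) - 3*sqrt(2))/(q^2 + q*(-7 - sqrt(2)) + 7*sqrt(2))
(3) = (m - 3)/(m + 4*I)
(4) = (c + 4*sqrt(2))/(c - 1)
(5) = (h^2 - 4*h + 4)/(h - 1)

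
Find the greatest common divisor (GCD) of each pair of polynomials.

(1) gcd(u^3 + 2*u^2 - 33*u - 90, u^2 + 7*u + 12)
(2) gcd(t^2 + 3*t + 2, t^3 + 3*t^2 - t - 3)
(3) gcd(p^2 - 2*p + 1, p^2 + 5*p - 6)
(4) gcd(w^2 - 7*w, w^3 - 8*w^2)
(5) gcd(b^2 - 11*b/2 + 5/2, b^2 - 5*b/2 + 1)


(1) = u + 3
(2) = gcd((t + 1)*(t + 2), (t - 1)*(t + 1)*(t + 3)) = t + 1
(3) = p - 1
(4) = gcd(w*(w - 7), w^2*(w - 8)) = w
(5) = gcd((b - 5)*(b - 1/2), (b - 2)*(b - 1/2)) = b - 1/2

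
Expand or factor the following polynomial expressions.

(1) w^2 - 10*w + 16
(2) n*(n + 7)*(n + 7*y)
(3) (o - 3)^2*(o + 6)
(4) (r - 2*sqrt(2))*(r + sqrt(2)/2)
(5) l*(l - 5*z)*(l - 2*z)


(1) = (w - 8)*(w - 2)
(2) = n^3 + 7*n^2*y + 7*n^2 + 49*n*y
(3) = o^3 - 27*o + 54
(4) = r^2 - 3*sqrt(2)*r/2 - 2
(5) = l^3 - 7*l^2*z + 10*l*z^2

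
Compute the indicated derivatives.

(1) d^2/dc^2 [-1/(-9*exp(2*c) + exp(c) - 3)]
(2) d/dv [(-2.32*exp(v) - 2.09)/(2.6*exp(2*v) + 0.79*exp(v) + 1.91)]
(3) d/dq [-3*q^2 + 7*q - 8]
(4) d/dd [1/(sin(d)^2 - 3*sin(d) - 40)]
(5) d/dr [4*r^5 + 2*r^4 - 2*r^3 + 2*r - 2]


(1) = ((1 - 36*exp(c))*(9*exp(2*c) - exp(c) + 3) + 2*(18*exp(c) - 1)^2*exp(c))*exp(c)/(9*exp(2*c) - exp(c) + 3)^3
(2) = (6.032*exp(2*v) + 10.868*exp(v) - 2.7801)*exp(v)/(6.76*exp(4*v) + 4.108*exp(3*v) + 10.5561*exp(2*v) + 3.0178*exp(v) + 3.6481)
(3) = 7 - 6*q
(4) = (3 - 2*sin(d))*cos(d)/((sin(d) - 8)^2*(sin(d) + 5)^2)
(5) = 20*r^4 + 8*r^3 - 6*r^2 + 2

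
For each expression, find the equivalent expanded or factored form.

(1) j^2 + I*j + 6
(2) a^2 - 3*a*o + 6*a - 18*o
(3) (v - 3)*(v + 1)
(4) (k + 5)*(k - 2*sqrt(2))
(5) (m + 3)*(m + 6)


(1) = (j - 2*I)*(j + 3*I)
(2) = (a + 6)*(a - 3*o)
(3) = v^2 - 2*v - 3
(4) = k^2 - 2*sqrt(2)*k + 5*k - 10*sqrt(2)
(5) = m^2 + 9*m + 18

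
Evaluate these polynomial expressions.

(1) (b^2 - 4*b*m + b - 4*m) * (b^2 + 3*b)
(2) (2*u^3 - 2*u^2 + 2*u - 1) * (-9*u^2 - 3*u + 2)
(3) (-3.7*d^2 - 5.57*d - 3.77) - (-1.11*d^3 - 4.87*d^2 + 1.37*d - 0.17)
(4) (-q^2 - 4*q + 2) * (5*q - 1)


(1) = b^4 - 4*b^3*m + 4*b^3 - 16*b^2*m + 3*b^2 - 12*b*m
(2) = -18*u^5 + 12*u^4 - 8*u^3 - u^2 + 7*u - 2
(3) = 1.11*d^3 + 1.17*d^2 - 6.94*d - 3.6
(4) = -5*q^3 - 19*q^2 + 14*q - 2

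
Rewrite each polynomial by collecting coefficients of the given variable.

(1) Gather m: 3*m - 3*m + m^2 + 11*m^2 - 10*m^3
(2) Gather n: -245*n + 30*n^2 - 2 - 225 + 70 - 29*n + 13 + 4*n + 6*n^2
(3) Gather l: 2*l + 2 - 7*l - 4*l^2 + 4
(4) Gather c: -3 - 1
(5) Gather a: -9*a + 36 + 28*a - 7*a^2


(1) = -10*m^3 + 12*m^2
(2) = 36*n^2 - 270*n - 144
(3) = -4*l^2 - 5*l + 6
(4) = -4
(5) = -7*a^2 + 19*a + 36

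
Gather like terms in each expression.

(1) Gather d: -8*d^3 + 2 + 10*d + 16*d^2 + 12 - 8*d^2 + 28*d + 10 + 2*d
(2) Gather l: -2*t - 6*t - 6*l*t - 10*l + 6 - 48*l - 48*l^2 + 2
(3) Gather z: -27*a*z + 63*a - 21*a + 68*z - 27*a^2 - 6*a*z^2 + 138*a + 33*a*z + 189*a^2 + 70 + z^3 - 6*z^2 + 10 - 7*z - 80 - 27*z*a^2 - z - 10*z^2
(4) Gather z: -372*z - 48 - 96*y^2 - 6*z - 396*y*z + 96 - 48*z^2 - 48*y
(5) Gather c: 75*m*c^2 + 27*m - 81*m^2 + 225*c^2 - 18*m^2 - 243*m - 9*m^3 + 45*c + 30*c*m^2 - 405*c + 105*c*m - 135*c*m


(1) = -8*d^3 + 8*d^2 + 40*d + 24
(2) = -48*l^2 + l*(-6*t - 58) - 8*t + 8
(3) = 162*a^2 + 180*a + z^3 + z^2*(-6*a - 16) + z*(-27*a^2 + 6*a + 60)
(4) = -96*y^2 - 48*y - 48*z^2 + z*(-396*y - 378) + 48
(5) = c^2*(75*m + 225) + c*(30*m^2 - 30*m - 360) - 9*m^3 - 99*m^2 - 216*m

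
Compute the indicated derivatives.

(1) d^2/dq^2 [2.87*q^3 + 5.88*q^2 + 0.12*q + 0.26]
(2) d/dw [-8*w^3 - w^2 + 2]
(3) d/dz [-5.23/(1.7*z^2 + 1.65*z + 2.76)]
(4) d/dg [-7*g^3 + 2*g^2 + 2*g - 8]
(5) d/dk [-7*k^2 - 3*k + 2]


(1) = 17.22*q + 11.76
(2) = 2*w*(-12*w - 1)
(3) = (17.782*z + 8.6295)/(1.7*z^2 + 1.65*z + 2.76)^2
(4) = -21*g^2 + 4*g + 2
(5) = -14*k - 3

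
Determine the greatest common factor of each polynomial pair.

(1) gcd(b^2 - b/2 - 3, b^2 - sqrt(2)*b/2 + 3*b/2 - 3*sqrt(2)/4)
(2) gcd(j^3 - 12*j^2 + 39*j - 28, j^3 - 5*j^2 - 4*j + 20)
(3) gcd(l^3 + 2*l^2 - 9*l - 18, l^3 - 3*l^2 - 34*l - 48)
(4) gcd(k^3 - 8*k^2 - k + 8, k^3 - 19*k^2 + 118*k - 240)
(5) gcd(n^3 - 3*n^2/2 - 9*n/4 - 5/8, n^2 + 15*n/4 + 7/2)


(1) = b + 3/2
(2) = 1
(3) = l^2 + 5*l + 6
(4) = gcd((k - 8)*(k - 1)*(k + 1), (k - 8)*(k - 6)*(k - 5)) = k - 8
(5) = 1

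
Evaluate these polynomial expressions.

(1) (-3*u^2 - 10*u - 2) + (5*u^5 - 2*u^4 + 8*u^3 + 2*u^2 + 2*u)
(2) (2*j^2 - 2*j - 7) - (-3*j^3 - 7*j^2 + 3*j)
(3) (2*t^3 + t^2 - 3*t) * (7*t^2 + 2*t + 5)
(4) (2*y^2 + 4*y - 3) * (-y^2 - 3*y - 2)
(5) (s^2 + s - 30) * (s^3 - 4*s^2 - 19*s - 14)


(1) = 5*u^5 - 2*u^4 + 8*u^3 - u^2 - 8*u - 2
(2) = 3*j^3 + 9*j^2 - 5*j - 7
(3) = 14*t^5 + 11*t^4 - 9*t^3 - t^2 - 15*t
(4) = -2*y^4 - 10*y^3 - 13*y^2 + y + 6
(5) = s^5 - 3*s^4 - 53*s^3 + 87*s^2 + 556*s + 420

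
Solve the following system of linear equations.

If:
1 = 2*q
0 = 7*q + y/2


Then:
q = 1/2
y = -7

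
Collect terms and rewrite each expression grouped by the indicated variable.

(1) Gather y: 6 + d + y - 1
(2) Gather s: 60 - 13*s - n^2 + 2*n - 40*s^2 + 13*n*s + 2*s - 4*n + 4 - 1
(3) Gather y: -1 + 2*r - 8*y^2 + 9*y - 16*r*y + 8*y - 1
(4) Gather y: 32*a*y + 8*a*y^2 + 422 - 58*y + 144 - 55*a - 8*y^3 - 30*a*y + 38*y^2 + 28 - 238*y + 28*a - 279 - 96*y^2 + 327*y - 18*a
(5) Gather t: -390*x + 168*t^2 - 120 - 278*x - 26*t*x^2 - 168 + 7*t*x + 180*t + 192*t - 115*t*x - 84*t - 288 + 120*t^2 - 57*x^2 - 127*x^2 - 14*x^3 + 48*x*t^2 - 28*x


(1) = d + y + 5
(2) = -n^2 - 2*n - 40*s^2 + s*(13*n - 11) + 63
(3) = 2*r - 8*y^2 + y*(17 - 16*r) - 2
(4) = -45*a - 8*y^3 + y^2*(8*a - 58) + y*(2*a + 31) + 315
(5) = t^2*(48*x + 288) + t*(-26*x^2 - 108*x + 288) - 14*x^3 - 184*x^2 - 696*x - 576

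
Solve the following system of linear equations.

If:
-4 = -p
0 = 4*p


Then:
No Solution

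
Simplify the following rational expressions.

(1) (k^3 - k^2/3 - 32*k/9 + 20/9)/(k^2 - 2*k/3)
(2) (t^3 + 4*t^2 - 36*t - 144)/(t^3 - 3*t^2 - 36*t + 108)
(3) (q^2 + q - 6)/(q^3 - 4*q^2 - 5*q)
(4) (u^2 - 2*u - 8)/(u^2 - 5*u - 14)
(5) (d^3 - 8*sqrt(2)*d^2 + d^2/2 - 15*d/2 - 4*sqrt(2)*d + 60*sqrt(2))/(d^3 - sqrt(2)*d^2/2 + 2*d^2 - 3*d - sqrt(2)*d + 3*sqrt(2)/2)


(1) = (3*k^2 + k - 10)/(3*k)
(2) = (t + 4)/(t - 3)
(3) = (q^2 + q - 6)/(q^3 - 4*q^2 - 5*q)
(4) = (u - 4)/(u - 7)
(5) = (4*d^2 + d*(-32*sqrt(2) - 10) + 80*sqrt(2))/(4*d^2 + d*(-4 - 2*sqrt(2)) + 2*sqrt(2))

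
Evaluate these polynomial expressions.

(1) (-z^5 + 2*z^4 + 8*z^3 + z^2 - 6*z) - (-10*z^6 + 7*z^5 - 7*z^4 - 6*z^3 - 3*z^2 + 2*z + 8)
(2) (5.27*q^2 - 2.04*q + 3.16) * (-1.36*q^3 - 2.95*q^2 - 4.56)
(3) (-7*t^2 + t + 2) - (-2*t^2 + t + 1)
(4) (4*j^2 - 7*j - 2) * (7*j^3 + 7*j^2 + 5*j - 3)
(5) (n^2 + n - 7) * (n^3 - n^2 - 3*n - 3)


(1) = 10*z^6 - 8*z^5 + 9*z^4 + 14*z^3 + 4*z^2 - 8*z - 8
(2) = -7.1672*q^5 - 12.7721*q^4 + 1.7204*q^3 - 33.3532*q^2 + 9.3024*q - 14.4096
(3) = 1 - 5*t^2
(4) = 28*j^5 - 21*j^4 - 43*j^3 - 61*j^2 + 11*j + 6
(5) = n^5 - 11*n^3 + n^2 + 18*n + 21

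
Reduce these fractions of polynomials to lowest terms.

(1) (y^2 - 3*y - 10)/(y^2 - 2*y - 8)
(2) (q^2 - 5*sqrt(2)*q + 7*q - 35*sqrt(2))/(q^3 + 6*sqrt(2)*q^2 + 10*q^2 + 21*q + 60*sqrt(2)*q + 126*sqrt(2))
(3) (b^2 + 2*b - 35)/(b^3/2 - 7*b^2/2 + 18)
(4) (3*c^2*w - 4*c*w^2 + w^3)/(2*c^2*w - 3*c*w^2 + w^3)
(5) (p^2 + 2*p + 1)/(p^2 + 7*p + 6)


(1) = (y - 5)/(y - 4)
(2) = (q - 5*sqrt(2))/(q^2 + q*(3 + 6*sqrt(2)) + 18*sqrt(2))
(3) = (2*b^2 + 4*b - 70)/(b^3 - 7*b^2 + 36)
(4) = (-3*c + w)/(-2*c + w)
(5) = (p + 1)/(p + 6)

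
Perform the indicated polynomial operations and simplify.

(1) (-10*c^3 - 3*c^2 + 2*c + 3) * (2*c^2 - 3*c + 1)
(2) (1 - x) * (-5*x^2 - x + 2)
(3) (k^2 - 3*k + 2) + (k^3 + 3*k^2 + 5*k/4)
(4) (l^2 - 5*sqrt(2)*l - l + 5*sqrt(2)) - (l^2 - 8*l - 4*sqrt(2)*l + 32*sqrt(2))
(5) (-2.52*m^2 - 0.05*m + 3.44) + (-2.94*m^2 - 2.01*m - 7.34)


(1) = -20*c^5 + 24*c^4 + 3*c^3 - 3*c^2 - 7*c + 3
(2) = 5*x^3 - 4*x^2 - 3*x + 2
(3) = k^3 + 4*k^2 - 7*k/4 + 2
(4) = -sqrt(2)*l + 7*l - 27*sqrt(2)
(5) = -5.46*m^2 - 2.06*m - 3.9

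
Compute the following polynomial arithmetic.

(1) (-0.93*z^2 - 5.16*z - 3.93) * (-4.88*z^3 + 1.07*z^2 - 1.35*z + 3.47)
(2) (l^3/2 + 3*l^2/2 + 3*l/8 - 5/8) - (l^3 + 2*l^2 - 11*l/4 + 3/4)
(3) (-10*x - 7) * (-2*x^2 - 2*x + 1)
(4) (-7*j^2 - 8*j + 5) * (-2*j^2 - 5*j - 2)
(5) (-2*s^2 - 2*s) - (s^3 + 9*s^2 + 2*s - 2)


(1) = 4.5384*z^5 + 24.1857*z^4 + 14.9127*z^3 - 0.4662*z^2 - 12.5997*z - 13.6371
(2) = -l^3/2 - l^2/2 + 25*l/8 - 11/8
(3) = 20*x^3 + 34*x^2 + 4*x - 7
(4) = 14*j^4 + 51*j^3 + 44*j^2 - 9*j - 10
(5) = -s^3 - 11*s^2 - 4*s + 2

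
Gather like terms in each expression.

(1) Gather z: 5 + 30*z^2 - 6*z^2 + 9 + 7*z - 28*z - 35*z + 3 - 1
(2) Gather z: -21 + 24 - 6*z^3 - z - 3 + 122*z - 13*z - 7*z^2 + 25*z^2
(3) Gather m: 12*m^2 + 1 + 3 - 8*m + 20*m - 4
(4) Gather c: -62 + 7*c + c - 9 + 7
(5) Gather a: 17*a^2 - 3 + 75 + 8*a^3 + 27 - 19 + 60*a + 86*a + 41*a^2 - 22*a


(1) = 24*z^2 - 56*z + 16
(2) = -6*z^3 + 18*z^2 + 108*z
(3) = 12*m^2 + 12*m
(4) = 8*c - 64
(5) = 8*a^3 + 58*a^2 + 124*a + 80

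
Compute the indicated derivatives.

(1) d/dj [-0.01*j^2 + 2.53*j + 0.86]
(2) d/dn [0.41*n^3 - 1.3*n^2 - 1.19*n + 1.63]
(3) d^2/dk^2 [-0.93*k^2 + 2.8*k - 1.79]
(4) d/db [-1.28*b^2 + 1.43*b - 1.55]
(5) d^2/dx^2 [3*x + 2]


(1) = 2.53 - 0.02*j
(2) = 1.23*n^2 - 2.6*n - 1.19
(3) = -1.86000000000000
(4) = 1.43 - 2.56*b
(5) = 0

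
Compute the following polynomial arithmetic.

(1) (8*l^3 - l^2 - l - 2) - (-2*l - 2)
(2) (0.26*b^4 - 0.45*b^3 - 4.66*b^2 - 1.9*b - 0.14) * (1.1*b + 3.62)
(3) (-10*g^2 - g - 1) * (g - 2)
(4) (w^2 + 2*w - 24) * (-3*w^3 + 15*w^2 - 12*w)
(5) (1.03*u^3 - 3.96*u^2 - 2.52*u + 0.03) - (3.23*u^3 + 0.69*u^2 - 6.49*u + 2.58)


(1) = 8*l^3 - l^2 + l
(2) = 0.286*b^5 + 0.4462*b^4 - 6.755*b^3 - 18.9592*b^2 - 7.032*b - 0.5068
(3) = -10*g^3 + 19*g^2 + g + 2
(4) = -3*w^5 + 9*w^4 + 90*w^3 - 384*w^2 + 288*w
(5) = -2.2*u^3 - 4.65*u^2 + 3.97*u - 2.55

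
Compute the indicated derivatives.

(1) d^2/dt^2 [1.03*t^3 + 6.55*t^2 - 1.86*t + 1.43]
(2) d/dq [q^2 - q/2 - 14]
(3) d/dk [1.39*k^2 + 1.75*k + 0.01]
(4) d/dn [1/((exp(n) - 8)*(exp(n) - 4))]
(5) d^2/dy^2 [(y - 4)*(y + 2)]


(1) = 6.18*t + 13.1
(2) = 2*q - 1/2
(3) = 2.78*k + 1.75
(4) = 2*(6 - exp(n))*exp(n)/(exp(4*n) - 24*exp(3*n) + 208*exp(2*n) - 768*exp(n) + 1024)
(5) = 2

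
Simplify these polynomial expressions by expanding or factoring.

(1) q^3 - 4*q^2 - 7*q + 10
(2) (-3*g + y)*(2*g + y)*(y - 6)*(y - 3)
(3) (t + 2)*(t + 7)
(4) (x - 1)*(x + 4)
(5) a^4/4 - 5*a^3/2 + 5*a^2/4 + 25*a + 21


(1) = (q - 5)*(q - 1)*(q + 2)
(2) = -6*g^2*y^2 + 54*g^2*y - 108*g^2 - g*y^3 + 9*g*y^2 - 18*g*y + y^4 - 9*y^3 + 18*y^2
(3) = t^2 + 9*t + 14
(4) = x^2 + 3*x - 4
(5) = (a/2 + 1/2)*(a/2 + 1)*(a - 7)*(a - 6)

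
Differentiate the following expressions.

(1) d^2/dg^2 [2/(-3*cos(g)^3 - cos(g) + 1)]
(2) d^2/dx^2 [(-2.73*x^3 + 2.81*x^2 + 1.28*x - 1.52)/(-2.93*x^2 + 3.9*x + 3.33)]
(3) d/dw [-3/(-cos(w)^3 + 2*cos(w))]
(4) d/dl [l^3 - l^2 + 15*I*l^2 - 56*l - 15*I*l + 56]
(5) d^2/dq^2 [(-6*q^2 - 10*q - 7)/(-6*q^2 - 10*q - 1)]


(1) = 16*(81*(1 - cos(2*g))^3 - 282*(1 - cos(2*g))^2 - 26*cos(g) - 88*cos(2*g) - 54*cos(3*g) + 408)/(-13*cos(g) - 3*cos(3*g) + 4)^3
(2) = (50.12219*x^3 + 126.520014*x^2 + 2.48895*x + 46.826478)/(25.153757*x^6 - 100.44333*x^5 + 47.932749*x^4 + 168.99246*x^3 - 54.476469*x^2 - 129.74013*x - 36.926037)
(3) = 3*(3*cos(w)^2 - 2)*sin(w)/((cos(w)^2 - 2)^2*cos(w)^2)
(4) = 3*l^2 + l*(-2 + 30*I) - 56 - 15*I
(5) = 24*(54*q^2 + 90*q + 47)/(216*q^6 + 1080*q^5 + 1908*q^4 + 1360*q^3 + 318*q^2 + 30*q + 1)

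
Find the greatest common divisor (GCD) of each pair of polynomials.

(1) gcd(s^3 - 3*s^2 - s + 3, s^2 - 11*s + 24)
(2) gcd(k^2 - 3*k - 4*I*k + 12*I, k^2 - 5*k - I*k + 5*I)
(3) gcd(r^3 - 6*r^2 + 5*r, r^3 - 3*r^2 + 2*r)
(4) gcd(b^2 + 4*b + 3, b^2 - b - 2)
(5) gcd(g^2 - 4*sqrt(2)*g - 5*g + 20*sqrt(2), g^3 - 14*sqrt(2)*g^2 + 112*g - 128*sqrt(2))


(1) = gcd((s - 3)*(s - 1)*(s + 1), (s - 8)*(s - 3)) = s - 3
(2) = 1
(3) = gcd(r*(r - 5)*(r - 1), r*(r - 2)*(r - 1)) = r^2 - r
(4) = b + 1
(5) = g - 4*sqrt(2)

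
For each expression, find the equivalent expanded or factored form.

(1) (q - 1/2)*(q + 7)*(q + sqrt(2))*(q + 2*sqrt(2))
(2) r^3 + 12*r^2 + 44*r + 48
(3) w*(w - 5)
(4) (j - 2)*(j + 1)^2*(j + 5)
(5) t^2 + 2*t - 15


(1) = q^4 + 3*sqrt(2)*q^3 + 13*q^3/2 + q^2/2 + 39*sqrt(2)*q^2/2 - 21*sqrt(2)*q/2 + 26*q - 14
(2) = (r + 2)*(r + 4)*(r + 6)
(3) = w^2 - 5*w
(4) = j^4 + 5*j^3 - 3*j^2 - 17*j - 10
(5) = (t - 3)*(t + 5)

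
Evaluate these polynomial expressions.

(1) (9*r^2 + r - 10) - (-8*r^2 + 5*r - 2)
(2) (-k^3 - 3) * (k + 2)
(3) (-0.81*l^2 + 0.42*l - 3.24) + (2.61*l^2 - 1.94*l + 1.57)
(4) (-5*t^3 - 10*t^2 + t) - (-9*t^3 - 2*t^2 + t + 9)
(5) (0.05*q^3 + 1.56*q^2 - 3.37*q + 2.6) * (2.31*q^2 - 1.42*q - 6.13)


(1) = 17*r^2 - 4*r - 8
(2) = -k^4 - 2*k^3 - 3*k - 6
(3) = 1.8*l^2 - 1.52*l - 1.67
(4) = 4*t^3 - 8*t^2 - 9
(5) = 0.1155*q^5 + 3.5326*q^4 - 10.3064*q^3 + 1.2286*q^2 + 16.9661*q - 15.938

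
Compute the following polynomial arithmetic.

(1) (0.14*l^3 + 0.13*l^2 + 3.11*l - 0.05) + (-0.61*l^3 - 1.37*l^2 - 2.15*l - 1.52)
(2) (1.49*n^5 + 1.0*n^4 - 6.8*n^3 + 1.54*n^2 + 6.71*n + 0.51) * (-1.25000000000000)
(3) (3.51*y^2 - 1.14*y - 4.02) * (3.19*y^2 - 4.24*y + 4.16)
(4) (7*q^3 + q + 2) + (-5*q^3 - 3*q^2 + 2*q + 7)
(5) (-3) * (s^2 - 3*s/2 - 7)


(1) = -0.47*l^3 - 1.24*l^2 + 0.96*l - 1.57
(2) = -1.8625*n^5 - 1.25*n^4 + 8.5*n^3 - 1.925*n^2 - 8.3875*n - 0.6375
(3) = 11.1969*y^4 - 18.519*y^3 + 6.6114*y^2 + 12.3024*y - 16.7232
(4) = 2*q^3 - 3*q^2 + 3*q + 9
(5) = -3*s^2 + 9*s/2 + 21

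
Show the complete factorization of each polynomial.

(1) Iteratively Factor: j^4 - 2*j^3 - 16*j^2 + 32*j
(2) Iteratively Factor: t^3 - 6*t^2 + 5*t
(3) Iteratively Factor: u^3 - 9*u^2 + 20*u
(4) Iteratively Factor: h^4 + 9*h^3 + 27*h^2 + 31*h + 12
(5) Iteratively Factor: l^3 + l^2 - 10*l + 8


(1) = (j)*(j^3 - 2*j^2 - 16*j + 32) = j*(j + 4)*(j^2 - 6*j + 8) = j*(j - 2)*(j + 4)*(j - 4)
(2) = (t)*(t^2 - 6*t + 5) = t*(t - 5)*(t - 1)
(3) = (u - 5)*(u^2 - 4*u) = (u - 5)*(u - 4)*(u)
(4) = (h + 1)*(h^3 + 8*h^2 + 19*h + 12) = (h + 1)^2*(h^2 + 7*h + 12) = (h + 1)^2*(h + 4)*(h + 3)
(5) = (l - 1)*(l^2 + 2*l - 8) = (l - 1)*(l + 4)*(l - 2)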